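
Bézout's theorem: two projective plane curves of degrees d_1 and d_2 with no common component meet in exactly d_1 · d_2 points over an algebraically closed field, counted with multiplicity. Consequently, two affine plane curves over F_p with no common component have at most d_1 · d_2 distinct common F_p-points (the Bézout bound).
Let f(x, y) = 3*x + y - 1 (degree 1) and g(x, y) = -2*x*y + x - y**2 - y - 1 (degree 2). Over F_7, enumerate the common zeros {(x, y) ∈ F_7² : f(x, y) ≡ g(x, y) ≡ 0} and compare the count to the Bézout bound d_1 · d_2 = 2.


Common zeros: {(6, 4)}; count = 1; Bézout bound = 2.

deg(f) = 1, deg(g) = 2, so Bézout bound = 2.
Scan x ∈ F_7. For each x, list the y ∈ F_7 with f(x, y) ≡ 0 and those with g(x, y) ≡ 0 (mod 7); the common zeros in that column are the intersection.
  x = 0: f ≡ 0 at y ∈ {1}; g ≡ 0 at y ∈ {2, 4}; common: ∅.
  x = 1: f ≡ 0 at y ∈ {5}; g ≡ 0 at y ∈ {0, 4}; common: ∅.
  x = 2: f ≡ 0 at y ∈ {2}; g ≡ 0 at y ∈ {4, 5}; common: ∅.
  x = 3: f ≡ 0 at y ∈ {6}; g ≡ 0 at y ∈ {3, 4}; common: ∅.
  x = 4: f ≡ 0 at y ∈ {3}; g ≡ 0 at y ∈ {1, 4}; common: ∅.
  x = 5: f ≡ 0 at y ∈ {0}; g ≡ 0 at y ∈ {4, 6}; common: ∅.
  x = 6: f ≡ 0 at y ∈ {4}; g ≡ 0 at y ∈ {4}; common: {4}.
Collecting: common zeros = {(6, 4)}, so the count is 1.
Comparison with the Bézout bound: 1 ≤ 2 = deg(f)·deg(g), as expected for curves with no common component (the affine F_7-count falls short of the bound because intersections may lie at infinity, over extension fields, or carry multiplicity).


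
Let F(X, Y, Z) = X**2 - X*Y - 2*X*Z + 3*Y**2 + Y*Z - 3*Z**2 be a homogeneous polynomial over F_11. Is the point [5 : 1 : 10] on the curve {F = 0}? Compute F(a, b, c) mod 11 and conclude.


F(5,1,10) ≡ 7 (mod 11); P is NOT on the curve.

Evaluate F(5, 1, 10) term-by-term (mod 11).
  X**2 ↦ 1·25·1·1 = 25
  -X*Y ↦ -1·5·1·1 = -5
  -2*X*Z ↦ -2·5·1·10 = -100
  3*Y**2 ↦ 3·1·1·1 = 3
  Y*Z ↦ 1·1·1·10 = 10
  -3*Z**2 ↦ -3·1·1·100 = -300
Sum: F(5, 1, 10) = (25) + (-5) + (-100) + (3) + (10) + (-300) = -367.
Reducing mod 11: -367 ≡ 7 (mod 11).
Since F(a, b, c) ≡ 7 ≠ 0 (mod 11), P does NOT lie on the curve.


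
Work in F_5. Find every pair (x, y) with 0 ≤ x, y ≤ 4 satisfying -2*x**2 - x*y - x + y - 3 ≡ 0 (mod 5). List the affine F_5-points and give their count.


Affine F_5-points: {(0, 3), (2, 2), (3, 3), (4, 2)}; count = 4.

For each of the 25 pairs (x, y) ∈ F_5², evaluate f(x, y) mod 5. Record the zeros.
  x = 0: [0↦2, 1↦3, 2↦4, 3↦0, 4↦1]  zeros at y ∈ {3}
  x = 1: [0↦4, 1↦4, 2↦4, 3↦4, 4↦4]  zeros at y ∈ ∅
  x = 2: [0↦2, 1↦1, 2↦0, 3↦4, 4↦3]  zeros at y ∈ {2}
  x = 3: [0↦1, 1↦4, 2↦2, 3↦0, 4↦3]  zeros at y ∈ {3}
  x = 4: [0↦1, 1↦3, 2↦0, 3↦2, 4↦4]  zeros at y ∈ {2}
Collecting zeros: affine points = {(0, 3), (2, 2), (3, 3), (4, 2)}.
Total count |C(F_5)_aff| = 4.


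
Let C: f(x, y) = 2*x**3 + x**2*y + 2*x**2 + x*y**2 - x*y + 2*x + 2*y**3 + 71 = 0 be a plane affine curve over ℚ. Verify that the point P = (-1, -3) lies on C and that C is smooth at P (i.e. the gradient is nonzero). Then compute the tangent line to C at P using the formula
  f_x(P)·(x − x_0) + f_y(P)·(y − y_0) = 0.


Tangent line at P: 22*x + 62*y + 208 = 0.

Step 1: f(-1, -3) = 0, so P lies on C.
Step 2: partial derivatives
  f_x(x, y) = 6*x**2 + 2*x*y + 4*x + y**2 - y + 2, f_y(x, y) = x**2 + 2*x*y - x + 6*y**2.
  f_x(P) = 22, f_y(P) = 62 (gradient nonzero, so P is smooth).
Step 3: tangent line at P: 22·(x − -1) + 62·(y − -3) = 0.
Expanding: 22*x + 62*y + 208 = 0.


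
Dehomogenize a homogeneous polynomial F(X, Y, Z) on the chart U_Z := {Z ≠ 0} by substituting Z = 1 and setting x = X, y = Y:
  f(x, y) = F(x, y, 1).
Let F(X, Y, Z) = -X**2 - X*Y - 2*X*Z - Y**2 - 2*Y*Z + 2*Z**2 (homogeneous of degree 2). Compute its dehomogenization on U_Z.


f(x, y) = -x**2 - x*y - 2*x - y**2 - 2*y + 2

On U_Z we set Z = 1. Each monomial c·X^i·Y^j·Z^k in F becomes c·x^i·y^j·1^k = c·x^i·y^j.
Substituting Z = 1: F(X, Y, 1) = -x**2 - x*y - 2*x - y**2 - 2*y + 2.
Note: deg(f) ≤ deg(F) = 2; strict inequality happens when F is divisible by Z (lost terms).


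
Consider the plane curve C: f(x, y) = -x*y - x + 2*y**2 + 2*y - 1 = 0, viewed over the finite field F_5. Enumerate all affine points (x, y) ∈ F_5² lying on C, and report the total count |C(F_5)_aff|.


Affine F_5-points: {(2, 2), (2, 3), (4, 0), (4, 1)}; count = 4.

For each of the 25 pairs (x, y) ∈ F_5², evaluate f(x, y) mod 5. Record the zeros.
  x = 0: [0↦4, 1↦3, 2↦1, 3↦3, 4↦4]  zeros at y ∈ ∅
  x = 1: [0↦3, 1↦1, 2↦3, 3↦4, 4↦4]  zeros at y ∈ ∅
  x = 2: [0↦2, 1↦4, 2↦0, 3↦0, 4↦4]  zeros at y ∈ {2, 3}
  x = 3: [0↦1, 1↦2, 2↦2, 3↦1, 4↦4]  zeros at y ∈ ∅
  x = 4: [0↦0, 1↦0, 2↦4, 3↦2, 4↦4]  zeros at y ∈ {0, 1}
Collecting zeros: affine points = {(2, 2), (2, 3), (4, 0), (4, 1)}.
Total count |C(F_5)_aff| = 4.


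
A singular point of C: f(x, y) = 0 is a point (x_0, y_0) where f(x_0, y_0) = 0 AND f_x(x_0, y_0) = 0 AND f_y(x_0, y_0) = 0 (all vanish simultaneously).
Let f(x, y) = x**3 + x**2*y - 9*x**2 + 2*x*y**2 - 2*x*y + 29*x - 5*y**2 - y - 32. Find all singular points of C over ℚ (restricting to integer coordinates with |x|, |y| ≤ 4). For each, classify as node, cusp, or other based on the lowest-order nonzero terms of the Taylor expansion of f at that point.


Singular points: {(3, -1)}; classification: node.

Compute partial derivatives:
  f_x = 3*x**2 + 2*x*y - 18*x + 2*y**2 - 2*y + 29.
  f_y = x**2 + 4*x*y - 2*x - 10*y - 1.
Scan x_0 ∈ {−4, ..., 4}. For each x_0, f_y(x_0, y) is a polynomial in y; find its integer roots y ∈ {−4, ..., 4}, then test f_x and f at those candidates.
  x = -4: f_y(-4, y) = 23 - 26*y; no integer root y with |y| ≤ 4.
  x = -3: f_y(-3, y) = 14 - 22*y; no integer root y with |y| ≤ 4.
  x = -2: f_y(-2, y) = 7 - 18*y; no integer root y with |y| ≤ 4.
  x = -1: f_y(-1, y) = 2 - 14*y; no integer root y with |y| ≤ 4.
  x = 0: f_y(0, y) = -10*y - 1; no integer root y with |y| ≤ 4.
  x = 1: f_y(1, y) = -6*y - 2; no integer root y with |y| ≤ 4.
  x = 2: f_y(2, y) = -2*y - 1; no integer root y with |y| ≤ 4.
  x = 3: f_y(3, y) = 2*y + 2; vanishes at y ∈ {-1}. (3, -1): f_x = 0, f = 0 — SINGULAR.
  x = 4: f_y(4, y) = 6*y + 7; no integer root y with |y| ≤ 4.
Only singular point on the grid: (3, -1).
Classify: substitute x = 3 + u, y = -1 + v and expand: f = u**3 + u**2*v - u**2 + 2*u*v**2 + v**2.
No constant or linear terms (consistent with a singular point). Quadratic part: -u**2 + v**2. Cubic part: u**3 + u**2*v + 2*u*v**2.
The quadratic part v**2 - u**2 = (v − u)(v + u) splits into two distinct linear factors, so there are two distinct tangent lines y − -1 = ±(x − 3) — this is a node (ordinary double point).
Classification: node.


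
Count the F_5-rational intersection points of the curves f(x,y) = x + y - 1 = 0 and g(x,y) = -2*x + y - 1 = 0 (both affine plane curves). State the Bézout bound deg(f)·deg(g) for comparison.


Common zeros: {(0, 1)}; count = 1; Bézout bound = 1.

deg(f) = 1, deg(g) = 1, so Bézout bound = 1.
Scan x ∈ F_5. For each x, list the y ∈ F_5 with f(x, y) ≡ 0 and those with g(x, y) ≡ 0 (mod 5); the common zeros in that column are the intersection.
  x = 0: f ≡ 0 at y ∈ {1}; g ≡ 0 at y ∈ {1}; common: {1}.
  x = 1: f ≡ 0 at y ∈ {0}; g ≡ 0 at y ∈ {3}; common: ∅.
  x = 2: f ≡ 0 at y ∈ {4}; g ≡ 0 at y ∈ {0}; common: ∅.
  x = 3: f ≡ 0 at y ∈ {3}; g ≡ 0 at y ∈ {2}; common: ∅.
  x = 4: f ≡ 0 at y ∈ {2}; g ≡ 0 at y ∈ {4}; common: ∅.
Collecting: common zeros = {(0, 1)}, so the count is 1.
Comparison with the Bézout bound: 1 ≤ 1 = deg(f)·deg(g), as expected for curves with no common component (the bound is attained).


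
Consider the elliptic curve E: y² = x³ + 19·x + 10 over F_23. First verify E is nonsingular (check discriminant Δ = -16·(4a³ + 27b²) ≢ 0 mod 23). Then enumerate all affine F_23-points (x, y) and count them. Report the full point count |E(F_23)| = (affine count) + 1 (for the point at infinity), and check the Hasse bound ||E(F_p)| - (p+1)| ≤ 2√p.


Affine points = {(3, 5), (3, 18), (4, 9), (4, 14), (5, 0), (6, 8), (6, 15), (7, 7), (7, 16), (9, 6), (9, 17), (10, 2), (10, 21), (11, 3), (11, 20), (13, 4), (13, 19), (15, 6), (15, 17), (17, 5), (17, 18), (19, 10), (19, 13), (20, 8), (20, 15), (22, 6), (22, 17)}; affine count = 27; |E(F_23)| = 28.

Discriminant check: Δ ∝ 4a³ + 27b² = 4·19³ + 27·10² = 4·6859 + 27·100 ≡ 6 (mod 23). Nonzero ⇒ E is nonsingular.
For each x ∈ F_23, compute rhs = x³ + 19·x + 10 mod 23, then count y ∈ F_23 with y² ≡ rhs.
  x = 0: rhs = 10, matching y values: none (0 points).
  x = 1: rhs = 7, matching y values: none (0 points).
  x = 2: rhs = 10, matching y values: none (0 points).
  x = 3: rhs = 2, matching y values: 5, 18 (2 points).
  x = 4: rhs = 12, matching y values: 9, 14 (2 points).
  x = 5: rhs = 0, matching y values: 0 (1 points).
  x = 6: rhs = 18, matching y values: 8, 15 (2 points).
  x = 7: rhs = 3, matching y values: 7, 16 (2 points).
  x = 8: rhs = 7, matching y values: none (0 points).
  x = 9: rhs = 13, matching y values: 6, 17 (2 points).
  x = 10: rhs = 4, matching y values: 2, 21 (2 points).
  x = 11: rhs = 9, matching y values: 3, 20 (2 points).
  x = 12: rhs = 11, matching y values: none (0 points).
  x = 13: rhs = 16, matching y values: 4, 19 (2 points).
  x = 14: rhs = 7, matching y values: none (0 points).
  x = 15: rhs = 13, matching y values: 6, 17 (2 points).
  x = 16: rhs = 17, matching y values: none (0 points).
  x = 17: rhs = 2, matching y values: 5, 18 (2 points).
  x = 18: rhs = 20, matching y values: none (0 points).
  x = 19: rhs = 8, matching y values: 10, 13 (2 points).
  x = 20: rhs = 18, matching y values: 8, 15 (2 points).
  x = 21: rhs = 10, matching y values: none (0 points).
  x = 22: rhs = 13, matching y values: 6, 17 (2 points).
Total affine count: 27.
Full point count |E(F_23)| = 27 + 1 = 28.
Hasse bound: |28 − (23+1)| = |4| = 4 ≤ 2√23 ≈ 9.5917 ✓.


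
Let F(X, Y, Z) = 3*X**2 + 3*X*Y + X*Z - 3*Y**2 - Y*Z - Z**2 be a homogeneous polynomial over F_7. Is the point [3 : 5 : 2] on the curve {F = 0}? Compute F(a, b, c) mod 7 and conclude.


F(3,5,2) ≡ 3 (mod 7); P is NOT on the curve.

Evaluate F(3, 5, 2) term-by-term (mod 7).
  3*X**2 ↦ 3·9·1·1 = 27
  3*X*Y ↦ 3·3·5·1 = 45
  X*Z ↦ 1·3·1·2 = 6
  -3*Y**2 ↦ -3·1·25·1 = -75
  -Y*Z ↦ -1·1·5·2 = -10
  -Z**2 ↦ -1·1·1·4 = -4
Sum: F(3, 5, 2) = (27) + (45) + (6) + (-75) + (-10) + (-4) = -11.
Reducing mod 7: -11 ≡ 3 (mod 7).
Since F(a, b, c) ≡ 3 ≠ 0 (mod 7), P does NOT lie on the curve.


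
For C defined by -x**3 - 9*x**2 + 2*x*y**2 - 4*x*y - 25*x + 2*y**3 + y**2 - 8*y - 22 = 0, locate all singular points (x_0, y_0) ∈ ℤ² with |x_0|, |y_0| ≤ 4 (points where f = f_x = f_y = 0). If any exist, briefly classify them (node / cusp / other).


Singular points: {(-3, 1)}; classification: cusp.

Compute partial derivatives:
  f_x = -3*x**2 - 18*x + 2*y**2 - 4*y - 25.
  f_y = 4*x*y - 4*x + 6*y**2 + 2*y - 8.
Scan x_0 ∈ {−4, ..., 4}. For each x_0, f_y(x_0, y) is a polynomial in y; find its integer roots y ∈ {−4, ..., 4}, then test f_x and f at those candidates.
  x = -4: f_y(-4, y) = 6*y**2 - 14*y + 8; vanishes at y ∈ {1}. (-4, 1): f_x = -3 ≠ 0.
  x = -3: f_y(-3, y) = 6*y**2 - 10*y + 4; vanishes at y ∈ {1}. (-3, 1): f_x = 0, f = 0 — SINGULAR.
  x = -2: f_y(-2, y) = 6*y**2 - 6*y; vanishes at y ∈ {0, 1}. (-2, 0): f_x = -1 ≠ 0; (-2, 1): f_x = -3 ≠ 0.
  x = -1: f_y(-1, y) = 6*y**2 - 2*y - 4; vanishes at y ∈ {1}. (-1, 1): f_x = -12 ≠ 0.
  x = 0: f_y(0, y) = 6*y**2 + 2*y - 8; vanishes at y ∈ {1}. (0, 1): f_x = -27 ≠ 0.
  x = 1: f_y(1, y) = 6*y**2 + 6*y - 12; vanishes at y ∈ {-2, 1}. (1, -2): f_x = -30 ≠ 0; (1, 1): f_x = -48 ≠ 0.
  x = 2: f_y(2, y) = 6*y**2 + 10*y - 16; vanishes at y ∈ {1}. (2, 1): f_x = -75 ≠ 0.
  x = 3: f_y(3, y) = 6*y**2 + 14*y - 20; vanishes at y ∈ {1}. (3, 1): f_x = -108 ≠ 0.
  x = 4: f_y(4, y) = 6*y**2 + 18*y - 24; vanishes at y ∈ {-4, 1}. (4, -4): f_x = -97 ≠ 0; (4, 1): f_x = -147 ≠ 0.
Only singular point on the grid: (-3, 1).
Classify: substitute x = -3 + u, y = 1 + v and expand: f = -u**3 + 2*u*v**2 + 2*v**3 + v**2.
No constant or linear terms (consistent with a singular point). Quadratic part: v**2. Cubic part: -u**3 + 2*u*v**2 + 2*v**3.
The quadratic part v**2 is a perfect square, so there is a single (double) tangent line v = 0, i.e. y = 1. Restricting the cubic part to that line (v = 0) leaves -u**3 ≠ 0, so f is not divisible by v and the branch is v² ≈ u**3 to lowest order — this is a cusp.
Classification: cusp.


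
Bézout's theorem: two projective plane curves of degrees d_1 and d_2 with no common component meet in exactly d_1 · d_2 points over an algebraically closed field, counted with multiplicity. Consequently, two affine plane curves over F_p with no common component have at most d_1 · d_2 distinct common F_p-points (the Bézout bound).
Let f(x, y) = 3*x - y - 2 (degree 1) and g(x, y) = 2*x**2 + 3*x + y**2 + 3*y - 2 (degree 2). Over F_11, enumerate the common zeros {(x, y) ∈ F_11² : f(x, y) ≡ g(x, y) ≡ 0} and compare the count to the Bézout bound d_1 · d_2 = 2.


Common zeros: ∅; count = 0; Bézout bound = 2.

deg(f) = 1, deg(g) = 2, so Bézout bound = 2.
Scan x ∈ F_11. For each x, list the y ∈ F_11 with f(x, y) ≡ 0 and those with g(x, y) ≡ 0 (mod 11); the common zeros in that column are the intersection.
  x = 0: f ≡ 0 at y ∈ {9}; g ≡ 0 at y ∈ ∅; common: ∅.
  x = 1: f ≡ 0 at y ∈ {1}; g ≡ 0 at y ∈ ∅; common: ∅.
  x = 2: f ≡ 0 at y ∈ {4}; g ≡ 0 at y ∈ {2, 6}; common: ∅.
  x = 3: f ≡ 0 at y ∈ {7}; g ≡ 0 at y ∈ ∅; common: ∅.
  x = 4: f ≡ 0 at y ∈ {10}; g ≡ 0 at y ∈ ∅; common: ∅.
  x = 5: f ≡ 0 at y ∈ {2}; g ≡ 0 at y ∈ ∅; common: ∅.
  x = 6: f ≡ 0 at y ∈ {5}; g ≡ 0 at y ∈ {0, 8}; common: ∅.
  x = 7: f ≡ 0 at y ∈ {8}; g ≡ 0 at y ∈ {1, 7}; common: ∅.
  x = 8: f ≡ 0 at y ∈ {0}; g ≡ 0 at y ∈ {1, 7}; common: ∅.
  x = 9: f ≡ 0 at y ∈ {3}; g ≡ 0 at y ∈ {0, 8}; common: ∅.
  x = 10: f ≡ 0 at y ∈ {6}; g ≡ 0 at y ∈ ∅; common: ∅.
Collecting: common zeros = ∅, so the count is 0.
Comparison with the Bézout bound: 0 ≤ 2 = deg(f)·deg(g), as expected for curves with no common component (the affine F_11-count falls short of the bound because intersections may lie at infinity, over extension fields, or carry multiplicity).


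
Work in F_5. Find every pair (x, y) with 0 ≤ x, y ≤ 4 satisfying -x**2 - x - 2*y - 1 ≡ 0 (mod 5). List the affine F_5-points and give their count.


Affine F_5-points: {(0, 2), (1, 1), (2, 4), (3, 1), (4, 2)}; count = 5.

For each of the 25 pairs (x, y) ∈ F_5², evaluate f(x, y) mod 5. Record the zeros.
  x = 0: [0↦4, 1↦2, 2↦0, 3↦3, 4↦1]  zeros at y ∈ {2}
  x = 1: [0↦2, 1↦0, 2↦3, 3↦1, 4↦4]  zeros at y ∈ {1}
  x = 2: [0↦3, 1↦1, 2↦4, 3↦2, 4↦0]  zeros at y ∈ {4}
  x = 3: [0↦2, 1↦0, 2↦3, 3↦1, 4↦4]  zeros at y ∈ {1}
  x = 4: [0↦4, 1↦2, 2↦0, 3↦3, 4↦1]  zeros at y ∈ {2}
Collecting zeros: affine points = {(0, 2), (1, 1), (2, 4), (3, 1), (4, 2)}.
Total count |C(F_5)_aff| = 5.


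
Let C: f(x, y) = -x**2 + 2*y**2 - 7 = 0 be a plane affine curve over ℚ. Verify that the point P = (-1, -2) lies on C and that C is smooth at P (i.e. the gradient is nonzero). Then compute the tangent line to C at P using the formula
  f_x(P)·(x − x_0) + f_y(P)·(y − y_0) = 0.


Tangent line at P: 2*x - 8*y - 14 = 0.

Step 1: f(-1, -2) = 0, so P lies on C.
Step 2: partial derivatives
  f_x(x, y) = -2*x, f_y(x, y) = 4*y.
  f_x(P) = 2, f_y(P) = -8 (gradient nonzero, so P is smooth).
Step 3: tangent line at P: 2·(x − -1) + -8·(y − -2) = 0.
Expanding: 2*x - 8*y - 14 = 0.


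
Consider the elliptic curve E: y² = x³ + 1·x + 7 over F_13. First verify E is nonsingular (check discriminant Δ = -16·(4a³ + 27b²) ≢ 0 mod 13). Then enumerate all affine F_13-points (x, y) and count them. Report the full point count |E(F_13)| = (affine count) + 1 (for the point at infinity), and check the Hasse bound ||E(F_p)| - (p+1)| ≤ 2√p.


Affine points = {(1, 3), (1, 10), (2, 2), (2, 11), (4, 6), (4, 7), (9, 2), (9, 11), (10, 4), (10, 9), (11, 6), (11, 7)}; affine count = 12; |E(F_13)| = 13.

Discriminant check: Δ ∝ 4a³ + 27b² = 4·1³ + 27·7² = 4·1 + 27·49 ≡ 1 (mod 13). Nonzero ⇒ E is nonsingular.
For each x ∈ F_13, compute rhs = x³ + 1·x + 7 mod 13, then count y ∈ F_13 with y² ≡ rhs.
  x = 0: rhs = 7, matching y values: none (0 points).
  x = 1: rhs = 9, matching y values: 3, 10 (2 points).
  x = 2: rhs = 4, matching y values: 2, 11 (2 points).
  x = 3: rhs = 11, matching y values: none (0 points).
  x = 4: rhs = 10, matching y values: 6, 7 (2 points).
  x = 5: rhs = 7, matching y values: none (0 points).
  x = 6: rhs = 8, matching y values: none (0 points).
  x = 7: rhs = 6, matching y values: none (0 points).
  x = 8: rhs = 7, matching y values: none (0 points).
  x = 9: rhs = 4, matching y values: 2, 11 (2 points).
  x = 10: rhs = 3, matching y values: 4, 9 (2 points).
  x = 11: rhs = 10, matching y values: 6, 7 (2 points).
  x = 12: rhs = 5, matching y values: none (0 points).
Total affine count: 12.
Full point count |E(F_13)| = 12 + 1 = 13.
Hasse bound: |13 − (13+1)| = |-1| = 1 ≤ 2√13 ≈ 7.2111 ✓.


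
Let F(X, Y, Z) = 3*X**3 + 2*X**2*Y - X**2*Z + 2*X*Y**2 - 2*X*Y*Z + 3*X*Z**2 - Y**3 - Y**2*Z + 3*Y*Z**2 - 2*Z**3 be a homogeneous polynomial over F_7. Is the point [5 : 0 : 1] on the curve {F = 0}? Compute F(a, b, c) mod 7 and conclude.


F(5,0,1) ≡ 6 (mod 7); P is NOT on the curve.

Evaluate F(5, 0, 1) term-by-term (mod 7).
  3*X**3 ↦ 3·125·1·1 = 375
  2*X**2*Y ↦ 2·25·0·1 = 0
  -X**2*Z ↦ -1·25·1·1 = -25
  2*X*Y**2 ↦ 2·5·0·1 = 0
  -2*X*Y*Z ↦ -2·5·0·1 = 0
  3*X*Z**2 ↦ 3·5·1·1 = 15
  -Y**3 ↦ -1·1·0·1 = 0
  -Y**2*Z ↦ -1·1·0·1 = 0
  3*Y*Z**2 ↦ 3·1·0·1 = 0
  -2*Z**3 ↦ -2·1·1·1 = -2
Sum: F(5, 0, 1) = (375) + (0) + (-25) + (0) + (0) + (15) + (0) + (0) + (0) + (-2) = 363.
Reducing mod 7: 363 ≡ 6 (mod 7).
Since F(a, b, c) ≡ 6 ≠ 0 (mod 7), P does NOT lie on the curve.


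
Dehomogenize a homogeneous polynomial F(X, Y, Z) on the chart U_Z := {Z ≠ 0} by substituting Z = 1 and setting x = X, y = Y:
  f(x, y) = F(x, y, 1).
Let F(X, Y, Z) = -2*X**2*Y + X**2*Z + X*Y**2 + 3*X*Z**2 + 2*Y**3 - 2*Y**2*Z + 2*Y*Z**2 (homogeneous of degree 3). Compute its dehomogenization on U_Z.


f(x, y) = -2*x**2*y + x**2 + x*y**2 + 3*x + 2*y**3 - 2*y**2 + 2*y

On U_Z we set Z = 1. Each monomial c·X^i·Y^j·Z^k in F becomes c·x^i·y^j·1^k = c·x^i·y^j.
Substituting Z = 1: F(X, Y, 1) = -2*x**2*y + x**2 + x*y**2 + 3*x + 2*y**3 - 2*y**2 + 2*y.
Note: deg(f) ≤ deg(F) = 3; strict inequality happens when F is divisible by Z (lost terms).


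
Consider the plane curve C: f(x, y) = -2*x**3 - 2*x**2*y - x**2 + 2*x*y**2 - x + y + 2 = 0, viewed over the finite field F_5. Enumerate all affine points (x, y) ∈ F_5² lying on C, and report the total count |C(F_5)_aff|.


Affine F_5-points: {(0, 3), (2, 0), (2, 3), (3, 1)}; count = 4.

For each of the 25 pairs (x, y) ∈ F_5², evaluate f(x, y) mod 5. Record the zeros.
  x = 0: [0↦2, 1↦3, 2↦4, 3↦0, 4↦1]  zeros at y ∈ {3}
  x = 1: [0↦3, 1↦4, 2↦4, 3↦3, 4↦1]  zeros at y ∈ ∅
  x = 2: [0↦0, 1↦2, 2↦2, 3↦0, 4↦1]  zeros at y ∈ {0, 3}
  x = 3: [0↦1, 1↦0, 2↦1, 3↦4, 4↦4]  zeros at y ∈ {1}
  x = 4: [0↦4, 1↦1, 2↦4, 3↦3, 4↦3]  zeros at y ∈ ∅
Collecting zeros: affine points = {(0, 3), (2, 0), (2, 3), (3, 1)}.
Total count |C(F_5)_aff| = 4.


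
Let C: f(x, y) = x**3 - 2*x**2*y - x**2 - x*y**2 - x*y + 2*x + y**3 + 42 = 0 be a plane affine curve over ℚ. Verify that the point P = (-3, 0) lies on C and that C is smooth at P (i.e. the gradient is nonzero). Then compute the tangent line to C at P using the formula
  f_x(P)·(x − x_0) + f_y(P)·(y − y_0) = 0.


Tangent line at P: 35*x - 15*y + 105 = 0.

Step 1: f(-3, 0) = 0, so P lies on C.
Step 2: partial derivatives
  f_x(x, y) = 3*x**2 - 4*x*y - 2*x - y**2 - y + 2, f_y(x, y) = -2*x**2 - 2*x*y - x + 3*y**2.
  f_x(P) = 35, f_y(P) = -15 (gradient nonzero, so P is smooth).
Step 3: tangent line at P: 35·(x − -3) + -15·(y − 0) = 0.
Expanding: 35*x - 15*y + 105 = 0.


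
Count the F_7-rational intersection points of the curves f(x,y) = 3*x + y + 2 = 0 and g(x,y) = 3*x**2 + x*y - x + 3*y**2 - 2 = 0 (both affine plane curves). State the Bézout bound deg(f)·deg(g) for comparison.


Common zeros: {(1, 2), (4, 0)}; count = 2; Bézout bound = 2.

deg(f) = 1, deg(g) = 2, so Bézout bound = 2.
Scan x ∈ F_7. For each x, list the y ∈ F_7 with f(x, y) ≡ 0 and those with g(x, y) ≡ 0 (mod 7); the common zeros in that column are the intersection.
  x = 0: f ≡ 0 at y ∈ {5}; g ≡ 0 at y ∈ ∅; common: ∅.
  x = 1: f ≡ 0 at y ∈ {2}; g ≡ 0 at y ∈ {0, 2}; common: {2}.
  x = 2: f ≡ 0 at y ∈ {6}; g ≡ 0 at y ∈ ∅; common: ∅.
  x = 3: f ≡ 0 at y ∈ {3}; g ≡ 0 at y ∈ {1, 5}; common: ∅.
  x = 4: f ≡ 0 at y ∈ {0}; g ≡ 0 at y ∈ {0, 1}; common: {0}.
  x = 5: f ≡ 0 at y ∈ {4}; g ≡ 0 at y ∈ {5}; common: ∅.
  x = 6: f ≡ 0 at y ∈ {1}; g ≡ 0 at y ∈ ∅; common: ∅.
Collecting: common zeros = {(1, 2), (4, 0)}, so the count is 2.
Comparison with the Bézout bound: 2 ≤ 2 = deg(f)·deg(g), as expected for curves with no common component (the bound is attained).


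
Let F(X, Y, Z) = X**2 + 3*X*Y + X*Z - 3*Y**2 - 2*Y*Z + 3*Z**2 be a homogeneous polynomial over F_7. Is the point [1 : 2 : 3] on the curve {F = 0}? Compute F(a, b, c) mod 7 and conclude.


F(1,2,3) ≡ 6 (mod 7); P is NOT on the curve.

Evaluate F(1, 2, 3) term-by-term (mod 7).
  X**2 ↦ 1·1·1·1 = 1
  3*X*Y ↦ 3·1·2·1 = 6
  X*Z ↦ 1·1·1·3 = 3
  -3*Y**2 ↦ -3·1·4·1 = -12
  -2*Y*Z ↦ -2·1·2·3 = -12
  3*Z**2 ↦ 3·1·1·9 = 27
Sum: F(1, 2, 3) = (1) + (6) + (3) + (-12) + (-12) + (27) = 13.
Reducing mod 7: 13 ≡ 6 (mod 7).
Since F(a, b, c) ≡ 6 ≠ 0 (mod 7), P does NOT lie on the curve.


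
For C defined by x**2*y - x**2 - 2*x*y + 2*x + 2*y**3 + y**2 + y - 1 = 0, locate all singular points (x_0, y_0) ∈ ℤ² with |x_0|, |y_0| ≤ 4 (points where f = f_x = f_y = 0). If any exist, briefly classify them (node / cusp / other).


Singular points: {(1, 0)}; classification: node.

Compute partial derivatives:
  f_x = 2*x*y - 2*x - 2*y + 2.
  f_y = x**2 - 2*x + 6*y**2 + 2*y + 1.
Scan x_0 ∈ {−4, ..., 4}. For each x_0, f_y(x_0, y) is a polynomial in y; find its integer roots y ∈ {−4, ..., 4}, then test f_x and f at those candidates.
  x = -4: f_y(-4, y) = 6*y**2 + 2*y + 25; no integer root y with |y| ≤ 4.
  x = -3: f_y(-3, y) = 6*y**2 + 2*y + 16; no integer root y with |y| ≤ 4.
  x = -2: f_y(-2, y) = 6*y**2 + 2*y + 9; no integer root y with |y| ≤ 4.
  x = -1: f_y(-1, y) = 6*y**2 + 2*y + 4; no integer root y with |y| ≤ 4.
  x = 0: f_y(0, y) = 6*y**2 + 2*y + 1; no integer root y with |y| ≤ 4.
  x = 1: f_y(1, y) = 6*y**2 + 2*y; vanishes at y ∈ {0}. (1, 0): f_x = 0, f = 0 — SINGULAR.
  x = 2: f_y(2, y) = 6*y**2 + 2*y + 1; no integer root y with |y| ≤ 4.
  x = 3: f_y(3, y) = 6*y**2 + 2*y + 4; no integer root y with |y| ≤ 4.
  x = 4: f_y(4, y) = 6*y**2 + 2*y + 9; no integer root y with |y| ≤ 4.
Only singular point on the grid: (1, 0).
Classify: substitute x = 1 + u, y = 0 + v and expand: f = u**2*v - u**2 + 2*v**3 + v**2.
No constant or linear terms (consistent with a singular point). Quadratic part: -u**2 + v**2. Cubic part: u**2*v + 2*v**3.
The quadratic part v**2 - u**2 = (v − u)(v + u) splits into two distinct linear factors, so there are two distinct tangent lines y − 0 = ±(x − 1) — this is a node (ordinary double point).
Classification: node.


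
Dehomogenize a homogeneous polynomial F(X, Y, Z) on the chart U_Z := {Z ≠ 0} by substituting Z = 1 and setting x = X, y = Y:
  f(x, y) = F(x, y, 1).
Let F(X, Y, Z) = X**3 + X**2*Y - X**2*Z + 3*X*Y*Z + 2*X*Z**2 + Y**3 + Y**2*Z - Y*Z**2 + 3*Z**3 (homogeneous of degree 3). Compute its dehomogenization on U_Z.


f(x, y) = x**3 + x**2*y - x**2 + 3*x*y + 2*x + y**3 + y**2 - y + 3

On U_Z we set Z = 1. Each monomial c·X^i·Y^j·Z^k in F becomes c·x^i·y^j·1^k = c·x^i·y^j.
Substituting Z = 1: F(X, Y, 1) = x**3 + x**2*y - x**2 + 3*x*y + 2*x + y**3 + y**2 - y + 3.
Note: deg(f) ≤ deg(F) = 3; strict inequality happens when F is divisible by Z (lost terms).


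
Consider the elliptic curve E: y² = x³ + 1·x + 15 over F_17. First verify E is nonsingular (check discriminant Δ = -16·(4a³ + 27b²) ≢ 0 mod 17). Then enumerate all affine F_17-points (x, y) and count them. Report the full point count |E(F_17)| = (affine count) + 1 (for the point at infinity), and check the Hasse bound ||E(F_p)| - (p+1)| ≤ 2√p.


Affine points = {(0, 7), (0, 10), (1, 0), (2, 5), (2, 12), (4, 7), (4, 10), (5, 3), (5, 14), (6, 4), (6, 13), (7, 5), (7, 12), (8, 5), (8, 12), (12, 2), (12, 15), (13, 7), (13, 10), (14, 6), (14, 11), (16, 8), (16, 9)}; affine count = 23; |E(F_17)| = 24.

Discriminant check: Δ ∝ 4a³ + 27b² = 4·1³ + 27·15² = 4·1 + 27·225 ≡ 10 (mod 17). Nonzero ⇒ E is nonsingular.
For each x ∈ F_17, compute rhs = x³ + 1·x + 15 mod 17, then count y ∈ F_17 with y² ≡ rhs.
  x = 0: rhs = 15, matching y values: 7, 10 (2 points).
  x = 1: rhs = 0, matching y values: 0 (1 points).
  x = 2: rhs = 8, matching y values: 5, 12 (2 points).
  x = 3: rhs = 11, matching y values: none (0 points).
  x = 4: rhs = 15, matching y values: 7, 10 (2 points).
  x = 5: rhs = 9, matching y values: 3, 14 (2 points).
  x = 6: rhs = 16, matching y values: 4, 13 (2 points).
  x = 7: rhs = 8, matching y values: 5, 12 (2 points).
  x = 8: rhs = 8, matching y values: 5, 12 (2 points).
  x = 9: rhs = 5, matching y values: none (0 points).
  x = 10: rhs = 5, matching y values: none (0 points).
  x = 11: rhs = 14, matching y values: none (0 points).
  x = 12: rhs = 4, matching y values: 2, 15 (2 points).
  x = 13: rhs = 15, matching y values: 7, 10 (2 points).
  x = 14: rhs = 2, matching y values: 6, 11 (2 points).
  x = 15: rhs = 5, matching y values: none (0 points).
  x = 16: rhs = 13, matching y values: 8, 9 (2 points).
Total affine count: 23.
Full point count |E(F_17)| = 23 + 1 = 24.
Hasse bound: |24 − (17+1)| = |6| = 6 ≤ 2√17 ≈ 8.2462 ✓.


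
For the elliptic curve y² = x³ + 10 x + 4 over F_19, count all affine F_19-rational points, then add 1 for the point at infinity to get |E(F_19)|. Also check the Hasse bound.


Affine points = {(0, 2), (0, 17), (3, 2), (3, 17), (8, 8), (8, 11), (9, 5), (9, 14), (11, 1), (11, 18), (12, 3), (12, 16), (14, 0), (16, 2), (16, 17)}; affine count = 15; |E(F_19)| = 16.

Discriminant check: Δ ∝ 4a³ + 27b² = 4·10³ + 27·4² = 4·1000 + 27·16 ≡ 5 (mod 19). Nonzero ⇒ E is nonsingular.
For each x ∈ F_19, compute rhs = x³ + 10·x + 4 mod 19, then count y ∈ F_19 with y² ≡ rhs.
  x = 0: rhs = 4, matching y values: 2, 17 (2 points).
  x = 1: rhs = 15, matching y values: none (0 points).
  x = 2: rhs = 13, matching y values: none (0 points).
  x = 3: rhs = 4, matching y values: 2, 17 (2 points).
  x = 4: rhs = 13, matching y values: none (0 points).
  x = 5: rhs = 8, matching y values: none (0 points).
  x = 6: rhs = 14, matching y values: none (0 points).
  x = 7: rhs = 18, matching y values: none (0 points).
  x = 8: rhs = 7, matching y values: 8, 11 (2 points).
  x = 9: rhs = 6, matching y values: 5, 14 (2 points).
  x = 10: rhs = 2, matching y values: none (0 points).
  x = 11: rhs = 1, matching y values: 1, 18 (2 points).
  x = 12: rhs = 9, matching y values: 3, 16 (2 points).
  x = 13: rhs = 13, matching y values: none (0 points).
  x = 14: rhs = 0, matching y values: 0 (1 points).
  x = 15: rhs = 14, matching y values: none (0 points).
  x = 16: rhs = 4, matching y values: 2, 17 (2 points).
  x = 17: rhs = 14, matching y values: none (0 points).
  x = 18: rhs = 12, matching y values: none (0 points).
Total affine count: 15.
Full point count |E(F_19)| = 15 + 1 = 16.
Hasse bound: |16 − (19+1)| = |-4| = 4 ≤ 2√19 ≈ 8.7178 ✓.


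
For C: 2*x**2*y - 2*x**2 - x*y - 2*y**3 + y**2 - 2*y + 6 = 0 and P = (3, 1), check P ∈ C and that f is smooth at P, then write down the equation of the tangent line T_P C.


Tangent line at P: -x + 9*y - 6 = 0.

Step 1: f(3, 1) = 0, so P lies on C.
Step 2: partial derivatives
  f_x(x, y) = 4*x*y - 4*x - y, f_y(x, y) = 2*x**2 - x - 6*y**2 + 2*y - 2.
  f_x(P) = -1, f_y(P) = 9 (gradient nonzero, so P is smooth).
Step 3: tangent line at P: -1·(x − 3) + 9·(y − 1) = 0.
Expanding: -x + 9*y - 6 = 0.


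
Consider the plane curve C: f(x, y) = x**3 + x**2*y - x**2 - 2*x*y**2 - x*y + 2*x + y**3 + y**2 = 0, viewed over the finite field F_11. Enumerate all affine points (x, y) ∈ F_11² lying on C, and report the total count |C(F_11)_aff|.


Affine F_11-points: {(0, 0), (0, 10), (1, 10), (3, 8), (4, 5), (5, 0), (5, 4), (5, 5), (7, 0), (7, 6), (7, 7), (8, 1), (9, 5)}; count = 13.

For each of the 121 pairs (x, y) ∈ F_11², evaluate f(x, y) mod 11. Record the zeros.
  x = 0: [0↦0, 1↦2, 2↦1, 3↦3, 4↦3, 5↦7, 6↦10, 7↦7, 8↦4, 9↦7, 10↦0]  zeros at y ∈ {0, 10}
  x = 1: [0↦2, 1↦2, 2↦6, 3↦9, 4↦6, 5↦3, 6↦6, 7↦10, 8↦10, 9↦1, 10↦0]  zeros at y ∈ {10}
  x = 2: [0↦8, 1↦8, 2↦8, 3↦3, 4↦10, 5↦2, 6↦7, 7↦9, 8↦3, 9↦6, 10↦2]  zeros at y ∈ ∅
  x = 3: [0↦2, 1↦4, 2↦2, 3↦2, 4↦10, 5↦10, 6↦8, 7↦10, 8↦0, 9↦6, 10↦1]  zeros at y ∈ {8}
  x = 4: [0↦1, 1↦7, 2↦5, 3↦1, 4↦1, 5↦0, 6↦4, 7↦8, 8↦7, 9↦7, 10↦3]  zeros at y ∈ {5}
  x = 5: [0↦0, 1↦1, 2↦1, 3↦6, 4↦0, 5↦0, 6↦1, 7↦9, 8↦8, 9↦4, 10↦3]  zeros at y ∈ {0, 4, 5}
  x = 6: [0↦5, 1↦3, 2↦7, 3↦1, 4↦2, 5↦5, 6↦5, 7↦8, 8↦9, 9↦3, 10↦7]  zeros at y ∈ ∅
  x = 7: [0↦0, 1↦8, 2↦7, 3↦3, 4↦2, 5↦10, 6↦0, 7↦0, 8↦5, 9↦10, 10↦10]  zeros at y ∈ {0, 6, 7}
  x = 8: [0↦2, 1↦0, 2↦7, 3↦7, 4↦6, 5↦10, 6↦3, 7↦2, 8↦2, 9↦9, 10↦7]  zeros at y ∈ {1}
  x = 9: [0↦6, 1↦7, 2↦2, 3↦8, 4↦9, 5↦0, 6↦9, 7↦9, 8↦6, 9↦6, 10↦4]  zeros at y ∈ {5}
  x = 10: [0↦7, 1↦2, 2↦9, 3↦1, 4↦6, 5↦8, 6↦2, 7↦5, 8↦1, 9↦7, 10↦7]  zeros at y ∈ ∅
Collecting zeros: affine points = {(0, 0), (0, 10), (1, 10), (3, 8), (4, 5), (5, 0), (5, 4), (5, 5), (7, 0), (7, 6), (7, 7), (8, 1), (9, 5)}.
Total count |C(F_11)_aff| = 13.


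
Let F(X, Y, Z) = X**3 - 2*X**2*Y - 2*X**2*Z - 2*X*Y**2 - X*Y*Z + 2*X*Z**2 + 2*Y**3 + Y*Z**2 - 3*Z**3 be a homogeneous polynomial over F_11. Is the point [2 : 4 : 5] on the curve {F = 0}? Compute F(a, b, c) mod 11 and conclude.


F(2,4,5) ≡ 5 (mod 11); P is NOT on the curve.

Evaluate F(2, 4, 5) term-by-term (mod 11).
  X**3 ↦ 1·8·1·1 = 8
  -2*X**2*Y ↦ -2·4·4·1 = -32
  -2*X**2*Z ↦ -2·4·1·5 = -40
  -2*X*Y**2 ↦ -2·2·16·1 = -64
  -X*Y*Z ↦ -1·2·4·5 = -40
  2*X*Z**2 ↦ 2·2·1·25 = 100
  2*Y**3 ↦ 2·1·64·1 = 128
  Y*Z**2 ↦ 1·1·4·25 = 100
  -3*Z**3 ↦ -3·1·1·125 = -375
Sum: F(2, 4, 5) = (8) + (-32) + (-40) + (-64) + (-40) + (100) + (128) + (100) + (-375) = -215.
Reducing mod 11: -215 ≡ 5 (mod 11).
Since F(a, b, c) ≡ 5 ≠ 0 (mod 11), P does NOT lie on the curve.


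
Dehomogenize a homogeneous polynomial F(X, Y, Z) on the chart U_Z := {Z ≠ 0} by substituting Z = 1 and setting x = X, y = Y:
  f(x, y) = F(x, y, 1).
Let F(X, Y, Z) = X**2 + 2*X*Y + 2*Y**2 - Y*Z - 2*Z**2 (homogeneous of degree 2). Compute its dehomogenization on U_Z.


f(x, y) = x**2 + 2*x*y + 2*y**2 - y - 2

On U_Z we set Z = 1. Each monomial c·X^i·Y^j·Z^k in F becomes c·x^i·y^j·1^k = c·x^i·y^j.
Substituting Z = 1: F(X, Y, 1) = x**2 + 2*x*y + 2*y**2 - y - 2.
Note: deg(f) ≤ deg(F) = 2; strict inequality happens when F is divisible by Z (lost terms).


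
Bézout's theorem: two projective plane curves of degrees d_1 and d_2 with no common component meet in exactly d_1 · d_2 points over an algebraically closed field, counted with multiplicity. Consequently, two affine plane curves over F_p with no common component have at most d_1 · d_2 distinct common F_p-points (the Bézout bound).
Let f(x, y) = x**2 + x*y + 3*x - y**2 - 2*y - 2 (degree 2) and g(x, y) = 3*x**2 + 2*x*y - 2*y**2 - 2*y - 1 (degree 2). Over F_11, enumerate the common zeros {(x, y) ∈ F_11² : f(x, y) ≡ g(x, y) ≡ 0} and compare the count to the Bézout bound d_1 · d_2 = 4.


Common zeros: {(1, 1), (4, 8)}; count = 2; Bézout bound = 4.

deg(f) = 2, deg(g) = 2, so Bézout bound = 4.
Scan x ∈ F_11. For each x, list the y ∈ F_11 with f(x, y) ≡ 0 and those with g(x, y) ≡ 0 (mod 11); the common zeros in that column are the intersection.
  x = 0: f ≡ 0 at y ∈ ∅; g ≡ 0 at y ∈ ∅; common: ∅.
  x = 1: f ≡ 0 at y ∈ {1, 9}; g ≡ 0 at y ∈ {1, 10}; common: {1}.
  x = 2: f ≡ 0 at y ∈ ∅; g ≡ 0 at y ∈ {0, 1}; common: ∅.
  x = 3: f ≡ 0 at y ∈ ∅; g ≡ 0 at y ∈ {6, 7}; common: ∅.
  x = 4: f ≡ 0 at y ∈ {5, 8}; g ≡ 0 at y ∈ {6, 8}; common: {8}.
  x = 5: f ≡ 0 at y ∈ ∅; g ≡ 0 at y ∈ ∅; common: ∅.
  x = 6: f ≡ 0 at y ∈ {1, 3}; g ≡ 0 at y ∈ ∅; common: ∅.
  x = 7: f ≡ 0 at y ∈ {8}; g ≡ 0 at y ∈ {7, 10}; common: ∅.
  x = 8: f ≡ 0 at y ∈ ∅; g ≡ 0 at y ∈ ∅; common: ∅.
  x = 9: f ≡ 0 at y ∈ {9}; g ≡ 0 at y ∈ {0, 8}; common: ∅.
  x = 10: f ≡ 0 at y ∈ {3, 5}; g ≡ 0 at y ∈ ∅; common: ∅.
Collecting: common zeros = {(1, 1), (4, 8)}, so the count is 2.
Comparison with the Bézout bound: 2 ≤ 4 = deg(f)·deg(g), as expected for curves with no common component (the affine F_11-count falls short of the bound because intersections may lie at infinity, over extension fields, or carry multiplicity).


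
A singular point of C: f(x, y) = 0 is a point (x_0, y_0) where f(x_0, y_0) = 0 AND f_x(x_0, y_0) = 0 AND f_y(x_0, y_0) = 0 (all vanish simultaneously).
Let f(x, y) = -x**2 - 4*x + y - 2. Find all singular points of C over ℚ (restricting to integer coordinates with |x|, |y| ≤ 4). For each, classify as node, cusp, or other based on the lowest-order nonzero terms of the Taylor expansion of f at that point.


No singular points in the scanned grid; C is smooth there.

Compute partial derivatives:
  f_x = -2*x - 4.
  f_y = 1.
f_y = 1 is a nonzero constant, so f_y never vanishes: no point (x, y) can satisfy f = f_x = f_y = 0. In particular no (x, y) ∈ {−4, ..., 4}² is singular; the curve is smooth.


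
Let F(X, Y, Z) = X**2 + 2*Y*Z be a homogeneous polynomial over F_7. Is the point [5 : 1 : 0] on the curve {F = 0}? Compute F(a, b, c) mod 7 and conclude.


F(5,1,0) ≡ 4 (mod 7); P is NOT on the curve.

Evaluate F(5, 1, 0) term-by-term (mod 7).
  X**2 ↦ 1·25·1·1 = 25
  2*Y*Z ↦ 2·1·1·0 = 0
Sum: F(5, 1, 0) = (25) + (0) = 25.
Reducing mod 7: 25 ≡ 4 (mod 7).
Since F(a, b, c) ≡ 4 ≠ 0 (mod 7), P does NOT lie on the curve.


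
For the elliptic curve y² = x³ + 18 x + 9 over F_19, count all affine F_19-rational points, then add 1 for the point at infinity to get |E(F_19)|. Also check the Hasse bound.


Affine points = {(0, 3), (0, 16), (1, 3), (1, 16), (8, 0), (9, 8), (9, 11), (10, 7), (10, 12), (15, 5), (15, 14), (16, 2), (16, 17), (18, 3), (18, 16)}; affine count = 15; |E(F_19)| = 16.

Discriminant check: Δ ∝ 4a³ + 27b² = 4·18³ + 27·9² = 4·5832 + 27·81 ≡ 17 (mod 19). Nonzero ⇒ E is nonsingular.
For each x ∈ F_19, compute rhs = x³ + 18·x + 9 mod 19, then count y ∈ F_19 with y² ≡ rhs.
  x = 0: rhs = 9, matching y values: 3, 16 (2 points).
  x = 1: rhs = 9, matching y values: 3, 16 (2 points).
  x = 2: rhs = 15, matching y values: none (0 points).
  x = 3: rhs = 14, matching y values: none (0 points).
  x = 4: rhs = 12, matching y values: none (0 points).
  x = 5: rhs = 15, matching y values: none (0 points).
  x = 6: rhs = 10, matching y values: none (0 points).
  x = 7: rhs = 3, matching y values: none (0 points).
  x = 8: rhs = 0, matching y values: 0 (1 points).
  x = 9: rhs = 7, matching y values: 8, 11 (2 points).
  x = 10: rhs = 11, matching y values: 7, 12 (2 points).
  x = 11: rhs = 18, matching y values: none (0 points).
  x = 12: rhs = 15, matching y values: none (0 points).
  x = 13: rhs = 8, matching y values: none (0 points).
  x = 14: rhs = 3, matching y values: none (0 points).
  x = 15: rhs = 6, matching y values: 5, 14 (2 points).
  x = 16: rhs = 4, matching y values: 2, 17 (2 points).
  x = 17: rhs = 3, matching y values: none (0 points).
  x = 18: rhs = 9, matching y values: 3, 16 (2 points).
Total affine count: 15.
Full point count |E(F_19)| = 15 + 1 = 16.
Hasse bound: |16 − (19+1)| = |-4| = 4 ≤ 2√19 ≈ 8.7178 ✓.


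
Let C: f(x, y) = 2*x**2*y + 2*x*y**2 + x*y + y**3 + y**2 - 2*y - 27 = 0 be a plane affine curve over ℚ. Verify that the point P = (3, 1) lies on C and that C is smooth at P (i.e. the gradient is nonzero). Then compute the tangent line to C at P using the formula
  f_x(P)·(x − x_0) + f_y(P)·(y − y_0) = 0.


Tangent line at P: 15*x + 36*y - 81 = 0.

Step 1: f(3, 1) = 0, so P lies on C.
Step 2: partial derivatives
  f_x(x, y) = 4*x*y + 2*y**2 + y, f_y(x, y) = 2*x**2 + 4*x*y + x + 3*y**2 + 2*y - 2.
  f_x(P) = 15, f_y(P) = 36 (gradient nonzero, so P is smooth).
Step 3: tangent line at P: 15·(x − 3) + 36·(y − 1) = 0.
Expanding: 15*x + 36*y - 81 = 0.


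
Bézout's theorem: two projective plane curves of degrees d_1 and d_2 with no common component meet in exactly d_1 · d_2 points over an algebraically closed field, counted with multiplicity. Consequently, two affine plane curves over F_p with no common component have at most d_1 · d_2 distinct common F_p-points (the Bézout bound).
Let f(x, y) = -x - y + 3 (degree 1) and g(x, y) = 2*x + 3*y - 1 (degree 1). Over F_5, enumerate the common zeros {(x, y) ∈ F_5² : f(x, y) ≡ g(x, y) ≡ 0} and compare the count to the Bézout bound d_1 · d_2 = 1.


Common zeros: {(3, 0)}; count = 1; Bézout bound = 1.

deg(f) = 1, deg(g) = 1, so Bézout bound = 1.
Scan x ∈ F_5. For each x, list the y ∈ F_5 with f(x, y) ≡ 0 and those with g(x, y) ≡ 0 (mod 5); the common zeros in that column are the intersection.
  x = 0: f ≡ 0 at y ∈ {3}; g ≡ 0 at y ∈ {2}; common: ∅.
  x = 1: f ≡ 0 at y ∈ {2}; g ≡ 0 at y ∈ {3}; common: ∅.
  x = 2: f ≡ 0 at y ∈ {1}; g ≡ 0 at y ∈ {4}; common: ∅.
  x = 3: f ≡ 0 at y ∈ {0}; g ≡ 0 at y ∈ {0}; common: {0}.
  x = 4: f ≡ 0 at y ∈ {4}; g ≡ 0 at y ∈ {1}; common: ∅.
Collecting: common zeros = {(3, 0)}, so the count is 1.
Comparison with the Bézout bound: 1 ≤ 1 = deg(f)·deg(g), as expected for curves with no common component (the bound is attained).


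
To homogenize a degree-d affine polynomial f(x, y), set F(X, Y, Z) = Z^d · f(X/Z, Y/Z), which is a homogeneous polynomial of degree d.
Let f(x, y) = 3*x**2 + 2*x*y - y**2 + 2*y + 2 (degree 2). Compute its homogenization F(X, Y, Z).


F(X, Y, Z) = 3*X**2 + 2*X*Y - Y**2 + 2*Y*Z + 2*Z**2

deg(f) = 2.
Substitute x = X/Z, y = Y/Z into f, then multiply by Z^2.
  monomial 3·x^2·y^0 ↦ 3·X^2·Y^0·Z^0.
  monomial 2·x^1·y^1 ↦ 2·X^1·Y^1·Z^0.
  monomial -1·x^0·y^2 ↦ -1·X^0·Y^2·Z^0.
  monomial 2·x^0·y^1 ↦ 2·X^0·Y^1·Z^1.
  monomial 2·x^0·y^0 ↦ 2·X^0·Y^0·Z^2.
Collecting: F(X, Y, Z) = 3*X**2 + 2*X*Y - Y**2 + 2*Y*Z + 2*Z**2.


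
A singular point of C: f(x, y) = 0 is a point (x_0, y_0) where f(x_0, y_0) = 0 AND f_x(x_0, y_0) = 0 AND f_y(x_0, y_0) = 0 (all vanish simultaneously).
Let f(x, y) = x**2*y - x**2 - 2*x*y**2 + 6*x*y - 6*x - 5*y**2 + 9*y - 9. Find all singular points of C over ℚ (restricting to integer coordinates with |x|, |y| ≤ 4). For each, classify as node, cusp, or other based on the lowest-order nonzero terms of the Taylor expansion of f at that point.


Singular points: {(-3, 0)}; classification: node.

Compute partial derivatives:
  f_x = 2*x*y - 2*x - 2*y**2 + 6*y - 6.
  f_y = x**2 - 4*x*y + 6*x - 10*y + 9.
Scan x_0 ∈ {−4, ..., 4}. For each x_0, f_y(x_0, y) is a polynomial in y; find its integer roots y ∈ {−4, ..., 4}, then test f_x and f at those candidates.
  x = -4: f_y(-4, y) = 6*y + 1; no integer root y with |y| ≤ 4.
  x = -3: f_y(-3, y) = 2*y; vanishes at y ∈ {0}. (-3, 0): f_x = 0, f = 0 — SINGULAR.
  x = -2: f_y(-2, y) = 1 - 2*y; no integer root y with |y| ≤ 4.
  x = -1: f_y(-1, y) = 4 - 6*y; no integer root y with |y| ≤ 4.
  x = 0: f_y(0, y) = 9 - 10*y; no integer root y with |y| ≤ 4.
  x = 1: f_y(1, y) = 16 - 14*y; no integer root y with |y| ≤ 4.
  x = 2: f_y(2, y) = 25 - 18*y; no integer root y with |y| ≤ 4.
  x = 3: f_y(3, y) = 36 - 22*y; no integer root y with |y| ≤ 4.
  x = 4: f_y(4, y) = 49 - 26*y; no integer root y with |y| ≤ 4.
Only singular point on the grid: (-3, 0).
Classify: substitute x = -3 + u, y = 0 + v and expand: f = u**2*v - u**2 - 2*u*v**2 + v**2.
No constant or linear terms (consistent with a singular point). Quadratic part: -u**2 + v**2. Cubic part: u**2*v - 2*u*v**2.
The quadratic part v**2 - u**2 = (v − u)(v + u) splits into two distinct linear factors, so there are two distinct tangent lines y − 0 = ±(x − -3) — this is a node (ordinary double point).
Classification: node.
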